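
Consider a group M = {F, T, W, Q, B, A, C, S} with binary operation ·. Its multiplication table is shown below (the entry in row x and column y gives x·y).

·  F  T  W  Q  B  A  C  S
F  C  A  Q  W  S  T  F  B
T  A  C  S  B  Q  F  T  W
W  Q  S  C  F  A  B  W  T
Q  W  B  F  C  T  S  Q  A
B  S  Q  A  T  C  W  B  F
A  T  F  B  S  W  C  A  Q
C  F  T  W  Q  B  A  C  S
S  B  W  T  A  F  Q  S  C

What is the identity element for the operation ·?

The identity e satisfies e·x = x for all x, so its row in the table reproduces the column headers.
Row C reads: F, T, W, Q, B, A, C, S — exactly the header order. So C is the identity.

C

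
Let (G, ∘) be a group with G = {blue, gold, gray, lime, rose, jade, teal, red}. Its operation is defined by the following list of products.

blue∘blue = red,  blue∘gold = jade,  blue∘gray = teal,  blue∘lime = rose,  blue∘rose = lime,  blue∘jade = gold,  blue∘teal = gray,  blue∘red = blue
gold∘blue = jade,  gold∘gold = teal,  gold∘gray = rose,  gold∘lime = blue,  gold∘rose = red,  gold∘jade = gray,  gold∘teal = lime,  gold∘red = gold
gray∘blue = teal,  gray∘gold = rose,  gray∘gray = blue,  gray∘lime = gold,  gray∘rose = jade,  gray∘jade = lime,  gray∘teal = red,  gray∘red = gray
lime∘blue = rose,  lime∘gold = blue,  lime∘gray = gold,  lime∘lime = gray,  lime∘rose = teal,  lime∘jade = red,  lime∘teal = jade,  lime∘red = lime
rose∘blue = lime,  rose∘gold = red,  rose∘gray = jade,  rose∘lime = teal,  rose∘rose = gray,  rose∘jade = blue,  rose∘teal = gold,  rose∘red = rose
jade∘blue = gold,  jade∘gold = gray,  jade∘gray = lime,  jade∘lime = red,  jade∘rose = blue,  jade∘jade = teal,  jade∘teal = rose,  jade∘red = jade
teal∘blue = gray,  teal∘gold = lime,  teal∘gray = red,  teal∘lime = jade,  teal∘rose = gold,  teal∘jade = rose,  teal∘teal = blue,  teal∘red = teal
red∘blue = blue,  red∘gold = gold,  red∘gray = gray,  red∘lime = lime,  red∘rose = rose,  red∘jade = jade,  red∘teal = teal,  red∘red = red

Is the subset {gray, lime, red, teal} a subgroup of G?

gray ∘ gray = blue, which is not in {gray, lime, red, teal}.
The subset is not closed under ∘, so it is not a subgroup.

No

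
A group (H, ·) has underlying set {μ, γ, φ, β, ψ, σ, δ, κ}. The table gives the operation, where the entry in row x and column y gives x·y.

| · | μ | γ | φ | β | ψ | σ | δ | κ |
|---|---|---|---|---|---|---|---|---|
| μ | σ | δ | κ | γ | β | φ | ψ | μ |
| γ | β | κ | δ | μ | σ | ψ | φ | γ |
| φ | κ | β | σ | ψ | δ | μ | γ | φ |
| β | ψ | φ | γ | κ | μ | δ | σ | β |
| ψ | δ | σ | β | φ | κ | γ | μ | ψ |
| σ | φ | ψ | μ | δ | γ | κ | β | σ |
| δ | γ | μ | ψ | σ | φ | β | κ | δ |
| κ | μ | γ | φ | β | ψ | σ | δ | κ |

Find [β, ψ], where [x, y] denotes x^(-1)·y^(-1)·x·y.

Identity is κ; from the table β^(-1) = β and ψ^(-1) = ψ.
β·ψ = μ
μ·β = γ
γ·ψ = σ

σ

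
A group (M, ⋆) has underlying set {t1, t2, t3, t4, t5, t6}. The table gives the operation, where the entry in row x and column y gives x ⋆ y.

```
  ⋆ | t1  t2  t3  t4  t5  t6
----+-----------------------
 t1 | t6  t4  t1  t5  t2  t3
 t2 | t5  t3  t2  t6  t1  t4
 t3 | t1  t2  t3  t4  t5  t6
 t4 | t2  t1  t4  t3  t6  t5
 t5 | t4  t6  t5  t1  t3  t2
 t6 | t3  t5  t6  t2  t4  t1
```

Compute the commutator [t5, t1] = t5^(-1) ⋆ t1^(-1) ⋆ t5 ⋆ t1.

t6

Identity is t3; from the table t5^(-1) = t5 and t1^(-1) = t6.
t5 ⋆ t6 = t2
t2 ⋆ t5 = t1
t1 ⋆ t1 = t6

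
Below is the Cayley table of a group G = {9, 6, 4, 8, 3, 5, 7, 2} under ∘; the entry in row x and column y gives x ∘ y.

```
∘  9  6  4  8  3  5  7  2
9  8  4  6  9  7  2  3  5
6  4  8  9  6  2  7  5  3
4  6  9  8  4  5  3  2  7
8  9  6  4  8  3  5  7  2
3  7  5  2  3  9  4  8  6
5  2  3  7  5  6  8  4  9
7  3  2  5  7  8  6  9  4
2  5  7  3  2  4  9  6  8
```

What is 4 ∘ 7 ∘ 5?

9

4 ∘ 7 = 2
2 ∘ 5 = 9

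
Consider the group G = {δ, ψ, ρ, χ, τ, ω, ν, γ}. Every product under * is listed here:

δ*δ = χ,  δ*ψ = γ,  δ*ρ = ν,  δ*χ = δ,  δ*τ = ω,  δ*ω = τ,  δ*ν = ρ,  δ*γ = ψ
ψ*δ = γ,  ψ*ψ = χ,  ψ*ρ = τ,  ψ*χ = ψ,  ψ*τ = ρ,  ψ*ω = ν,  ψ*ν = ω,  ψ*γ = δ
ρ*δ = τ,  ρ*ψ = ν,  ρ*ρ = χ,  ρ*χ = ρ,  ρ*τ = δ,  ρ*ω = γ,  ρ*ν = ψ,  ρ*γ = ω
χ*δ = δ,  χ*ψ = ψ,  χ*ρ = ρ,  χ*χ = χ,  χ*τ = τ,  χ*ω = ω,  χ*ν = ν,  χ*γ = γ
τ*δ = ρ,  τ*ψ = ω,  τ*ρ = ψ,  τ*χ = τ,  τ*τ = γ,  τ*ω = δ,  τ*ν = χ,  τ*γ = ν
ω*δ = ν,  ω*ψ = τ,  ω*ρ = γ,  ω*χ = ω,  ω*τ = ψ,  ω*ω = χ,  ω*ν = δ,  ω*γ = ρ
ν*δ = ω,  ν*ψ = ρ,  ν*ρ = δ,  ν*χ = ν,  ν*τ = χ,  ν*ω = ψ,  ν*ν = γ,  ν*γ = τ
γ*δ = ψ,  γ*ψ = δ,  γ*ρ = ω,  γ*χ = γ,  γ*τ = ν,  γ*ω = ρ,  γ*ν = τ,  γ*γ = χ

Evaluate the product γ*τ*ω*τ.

ρ

γ*τ = ν
ν*ω = ψ
ψ*τ = ρ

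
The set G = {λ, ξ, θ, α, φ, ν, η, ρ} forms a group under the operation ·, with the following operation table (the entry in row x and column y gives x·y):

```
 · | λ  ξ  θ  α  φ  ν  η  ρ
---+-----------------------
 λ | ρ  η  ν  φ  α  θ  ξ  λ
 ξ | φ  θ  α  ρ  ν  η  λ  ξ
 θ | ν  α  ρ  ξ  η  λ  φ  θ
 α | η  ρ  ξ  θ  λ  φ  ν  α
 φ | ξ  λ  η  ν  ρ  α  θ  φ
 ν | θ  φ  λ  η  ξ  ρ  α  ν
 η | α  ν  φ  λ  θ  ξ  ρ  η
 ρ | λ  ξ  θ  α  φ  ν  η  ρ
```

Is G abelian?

No

ξ·η = λ but η·ξ = ν.
Since ξ and η do not commute, G is not abelian.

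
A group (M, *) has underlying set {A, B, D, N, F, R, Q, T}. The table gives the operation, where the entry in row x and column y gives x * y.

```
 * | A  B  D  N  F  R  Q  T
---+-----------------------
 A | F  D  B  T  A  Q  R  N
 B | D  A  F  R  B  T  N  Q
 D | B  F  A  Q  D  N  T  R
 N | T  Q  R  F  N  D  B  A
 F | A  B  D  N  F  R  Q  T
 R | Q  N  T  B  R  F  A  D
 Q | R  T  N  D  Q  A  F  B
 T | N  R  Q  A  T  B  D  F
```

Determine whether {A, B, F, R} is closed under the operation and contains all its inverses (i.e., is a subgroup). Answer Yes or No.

B * A = D, which is not in {A, B, F, R}.
The subset is not closed under *, so it is not a subgroup.

No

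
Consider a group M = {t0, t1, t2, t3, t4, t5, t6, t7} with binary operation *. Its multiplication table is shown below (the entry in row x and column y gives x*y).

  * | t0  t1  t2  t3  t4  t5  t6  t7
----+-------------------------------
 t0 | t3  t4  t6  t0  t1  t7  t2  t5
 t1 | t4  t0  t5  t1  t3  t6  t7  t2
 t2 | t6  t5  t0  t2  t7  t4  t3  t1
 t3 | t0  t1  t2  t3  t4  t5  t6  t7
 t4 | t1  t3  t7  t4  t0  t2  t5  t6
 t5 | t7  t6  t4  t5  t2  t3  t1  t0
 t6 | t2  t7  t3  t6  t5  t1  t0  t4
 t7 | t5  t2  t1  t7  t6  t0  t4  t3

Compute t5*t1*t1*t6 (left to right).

t5*t1 = t6
t6*t1 = t7
t7*t6 = t4
(Structurally, M here is isomorphic to Z_2 x Z_4.)

t4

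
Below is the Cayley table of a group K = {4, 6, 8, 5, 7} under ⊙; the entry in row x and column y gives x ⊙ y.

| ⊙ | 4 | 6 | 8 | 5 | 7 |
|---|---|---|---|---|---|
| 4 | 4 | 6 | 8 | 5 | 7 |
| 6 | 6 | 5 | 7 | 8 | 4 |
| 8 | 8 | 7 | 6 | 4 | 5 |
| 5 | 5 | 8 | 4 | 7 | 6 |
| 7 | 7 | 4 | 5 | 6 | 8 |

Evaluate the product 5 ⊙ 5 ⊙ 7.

8

5 ⊙ 5 = 7
7 ⊙ 7 = 8
(Structurally, K here is isomorphic to the cyclic group Z_5.)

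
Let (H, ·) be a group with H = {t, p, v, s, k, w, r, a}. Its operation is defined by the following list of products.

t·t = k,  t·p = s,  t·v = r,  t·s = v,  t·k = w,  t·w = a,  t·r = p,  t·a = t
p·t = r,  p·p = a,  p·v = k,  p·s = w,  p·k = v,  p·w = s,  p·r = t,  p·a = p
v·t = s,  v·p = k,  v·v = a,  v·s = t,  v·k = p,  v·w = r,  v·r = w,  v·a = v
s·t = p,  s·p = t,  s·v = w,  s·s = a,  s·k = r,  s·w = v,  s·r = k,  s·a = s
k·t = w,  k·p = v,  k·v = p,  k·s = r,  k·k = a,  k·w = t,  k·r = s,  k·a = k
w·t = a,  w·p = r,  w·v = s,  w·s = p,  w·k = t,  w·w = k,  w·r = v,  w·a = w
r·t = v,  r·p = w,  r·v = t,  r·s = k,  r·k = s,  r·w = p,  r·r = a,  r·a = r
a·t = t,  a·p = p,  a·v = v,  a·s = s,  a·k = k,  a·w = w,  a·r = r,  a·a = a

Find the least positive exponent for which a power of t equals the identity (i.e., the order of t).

4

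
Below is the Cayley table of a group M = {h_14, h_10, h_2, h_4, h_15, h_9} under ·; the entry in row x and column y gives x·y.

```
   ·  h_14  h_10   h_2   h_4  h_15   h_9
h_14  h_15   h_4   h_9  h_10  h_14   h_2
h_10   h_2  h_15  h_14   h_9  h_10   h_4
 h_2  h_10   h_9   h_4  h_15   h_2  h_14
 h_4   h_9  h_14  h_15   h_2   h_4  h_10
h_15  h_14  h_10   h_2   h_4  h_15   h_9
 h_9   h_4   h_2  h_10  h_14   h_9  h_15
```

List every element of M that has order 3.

{h_2, h_4}

Identity is h_15. Compute the order of each non-identity element by repeated multiplication:
  h_14: h_14 → h_15  (order 2)
  h_10: h_10 → h_15  (order 2)
  h_2: h_2 → h_4 → h_15  (order 3)
  h_4: h_4 → h_2 → h_15  (order 3)
  h_9: h_9 → h_15  (order 2)
Elements of order 3: {h_2, h_4}.
(Structurally, M here is isomorphic to the symmetric group S_3.)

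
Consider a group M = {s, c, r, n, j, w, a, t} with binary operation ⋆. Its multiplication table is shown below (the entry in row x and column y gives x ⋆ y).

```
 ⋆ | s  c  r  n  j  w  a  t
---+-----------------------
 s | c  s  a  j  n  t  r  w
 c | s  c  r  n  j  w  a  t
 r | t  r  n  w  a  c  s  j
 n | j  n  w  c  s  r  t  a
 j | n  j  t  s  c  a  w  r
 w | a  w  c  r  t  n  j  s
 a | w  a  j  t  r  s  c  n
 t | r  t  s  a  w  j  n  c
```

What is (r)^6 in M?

n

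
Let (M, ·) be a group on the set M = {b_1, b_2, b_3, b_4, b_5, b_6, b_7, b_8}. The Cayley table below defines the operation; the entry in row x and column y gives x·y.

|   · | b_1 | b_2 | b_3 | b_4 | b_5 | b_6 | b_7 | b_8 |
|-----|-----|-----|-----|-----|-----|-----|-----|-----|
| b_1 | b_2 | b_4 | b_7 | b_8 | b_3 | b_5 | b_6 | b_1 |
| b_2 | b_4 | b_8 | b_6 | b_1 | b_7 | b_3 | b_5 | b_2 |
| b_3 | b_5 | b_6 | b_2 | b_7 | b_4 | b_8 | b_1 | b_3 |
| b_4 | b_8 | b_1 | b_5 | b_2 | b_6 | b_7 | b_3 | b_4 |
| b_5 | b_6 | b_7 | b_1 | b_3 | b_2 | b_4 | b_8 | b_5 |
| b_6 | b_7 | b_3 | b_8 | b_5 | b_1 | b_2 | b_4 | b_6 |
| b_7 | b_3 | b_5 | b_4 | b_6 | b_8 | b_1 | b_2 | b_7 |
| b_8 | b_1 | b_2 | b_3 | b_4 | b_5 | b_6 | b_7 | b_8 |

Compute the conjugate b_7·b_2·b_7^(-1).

The identity is b_8. In row b_7, the entry b_8 sits in column b_5, so b_7^(-1) = b_5.
b_7·b_2 = b_5
b_5·b_5 = b_2

b_2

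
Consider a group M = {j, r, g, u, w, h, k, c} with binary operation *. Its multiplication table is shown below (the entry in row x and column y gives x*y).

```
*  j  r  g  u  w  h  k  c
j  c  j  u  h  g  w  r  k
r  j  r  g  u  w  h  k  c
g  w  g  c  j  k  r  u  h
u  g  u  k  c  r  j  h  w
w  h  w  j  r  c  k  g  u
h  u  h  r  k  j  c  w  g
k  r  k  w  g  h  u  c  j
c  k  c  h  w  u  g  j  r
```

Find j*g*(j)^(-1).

The identity is r. In row j, the entry r sits in column k, so j^(-1) = k.
j*g = u
u*k = h

h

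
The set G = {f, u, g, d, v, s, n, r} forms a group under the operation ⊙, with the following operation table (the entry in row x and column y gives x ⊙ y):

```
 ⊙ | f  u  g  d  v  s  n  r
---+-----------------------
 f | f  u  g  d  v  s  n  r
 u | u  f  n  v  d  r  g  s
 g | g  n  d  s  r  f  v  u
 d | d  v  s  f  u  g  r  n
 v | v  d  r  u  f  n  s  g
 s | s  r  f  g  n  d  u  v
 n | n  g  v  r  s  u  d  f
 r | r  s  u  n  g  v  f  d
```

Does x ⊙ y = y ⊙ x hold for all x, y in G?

Check whether the table is symmetric across its main diagonal.
Every entry (row x, col y) equals the entry (row y, col x), so G is abelian.

Yes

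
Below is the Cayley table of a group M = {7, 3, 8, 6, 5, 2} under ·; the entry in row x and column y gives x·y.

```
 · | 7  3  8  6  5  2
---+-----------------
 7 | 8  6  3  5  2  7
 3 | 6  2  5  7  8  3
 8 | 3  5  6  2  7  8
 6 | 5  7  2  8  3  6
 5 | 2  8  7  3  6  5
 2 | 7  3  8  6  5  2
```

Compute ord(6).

The identity element is 2 (its row matches the header).
6^1 = 6
6^2 = 6·6 = 8
6^3 = 8·6 = 2
The first power of 6 equal to the identity is 6^3, so ord(6) = 3.
(Structurally, M here is isomorphic to the cyclic group Z_6.)

3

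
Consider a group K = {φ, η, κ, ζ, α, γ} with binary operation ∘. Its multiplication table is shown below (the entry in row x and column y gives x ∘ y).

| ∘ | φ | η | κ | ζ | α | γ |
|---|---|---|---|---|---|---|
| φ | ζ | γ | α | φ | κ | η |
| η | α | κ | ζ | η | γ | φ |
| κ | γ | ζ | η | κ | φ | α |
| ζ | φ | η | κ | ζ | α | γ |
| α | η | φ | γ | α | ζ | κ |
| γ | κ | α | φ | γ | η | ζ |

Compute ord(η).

The identity element is ζ (its row matches the header).
η^1 = η
η^2 = η ∘ η = κ
η^3 = κ ∘ η = ζ
The first power of η equal to the identity is η^3, so ord(η) = 3.

3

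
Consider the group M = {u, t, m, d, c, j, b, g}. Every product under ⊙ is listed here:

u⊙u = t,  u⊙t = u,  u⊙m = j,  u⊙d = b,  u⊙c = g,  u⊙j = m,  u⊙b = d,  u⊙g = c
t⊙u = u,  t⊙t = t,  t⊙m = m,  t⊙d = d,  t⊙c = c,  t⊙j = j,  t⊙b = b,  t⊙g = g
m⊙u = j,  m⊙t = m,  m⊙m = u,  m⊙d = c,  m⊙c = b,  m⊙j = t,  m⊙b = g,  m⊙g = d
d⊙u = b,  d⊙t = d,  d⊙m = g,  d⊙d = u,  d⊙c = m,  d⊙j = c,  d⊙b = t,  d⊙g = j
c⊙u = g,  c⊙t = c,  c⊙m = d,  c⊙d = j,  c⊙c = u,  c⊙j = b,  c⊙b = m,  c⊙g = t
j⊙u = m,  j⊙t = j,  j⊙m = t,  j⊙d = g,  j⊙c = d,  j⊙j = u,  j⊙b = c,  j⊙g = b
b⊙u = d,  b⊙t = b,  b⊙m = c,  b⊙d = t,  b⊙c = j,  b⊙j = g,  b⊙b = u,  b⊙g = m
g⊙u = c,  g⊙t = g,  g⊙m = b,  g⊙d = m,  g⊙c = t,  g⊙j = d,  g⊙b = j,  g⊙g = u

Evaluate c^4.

t

c^1 = c
c^2 = c ⊙ c = u
c^3 = u ⊙ c = g
c^4 = g ⊙ c = t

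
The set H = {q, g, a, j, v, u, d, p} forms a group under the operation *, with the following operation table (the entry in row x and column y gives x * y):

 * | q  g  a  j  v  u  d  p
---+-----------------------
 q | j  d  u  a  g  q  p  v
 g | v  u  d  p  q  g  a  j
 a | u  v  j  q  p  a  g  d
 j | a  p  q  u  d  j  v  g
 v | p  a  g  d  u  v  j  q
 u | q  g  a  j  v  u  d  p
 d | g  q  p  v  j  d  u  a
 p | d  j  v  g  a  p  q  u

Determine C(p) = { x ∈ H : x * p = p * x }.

Compare row p with column p entry by entry.
g * p = j = p * g, so g commutes with p.
a * p = d but p * a = v, so a does not.
Collecting the elements that commute with p: C(p) = {g, j, p, u}.

{g, j, p, u}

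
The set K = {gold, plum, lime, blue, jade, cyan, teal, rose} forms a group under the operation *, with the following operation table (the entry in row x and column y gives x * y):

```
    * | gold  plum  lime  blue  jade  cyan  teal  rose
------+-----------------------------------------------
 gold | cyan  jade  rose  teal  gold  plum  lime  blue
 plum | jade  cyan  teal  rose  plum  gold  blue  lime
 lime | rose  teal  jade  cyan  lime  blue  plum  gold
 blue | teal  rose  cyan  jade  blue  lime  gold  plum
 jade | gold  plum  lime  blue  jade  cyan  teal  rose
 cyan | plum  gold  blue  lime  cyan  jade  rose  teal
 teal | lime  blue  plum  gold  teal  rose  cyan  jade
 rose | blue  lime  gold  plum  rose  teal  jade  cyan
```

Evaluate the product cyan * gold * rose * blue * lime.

blue

cyan * gold = plum
plum * rose = lime
lime * blue = cyan
cyan * lime = blue
(Structurally, K here is isomorphic to Z_2 x Z_4.)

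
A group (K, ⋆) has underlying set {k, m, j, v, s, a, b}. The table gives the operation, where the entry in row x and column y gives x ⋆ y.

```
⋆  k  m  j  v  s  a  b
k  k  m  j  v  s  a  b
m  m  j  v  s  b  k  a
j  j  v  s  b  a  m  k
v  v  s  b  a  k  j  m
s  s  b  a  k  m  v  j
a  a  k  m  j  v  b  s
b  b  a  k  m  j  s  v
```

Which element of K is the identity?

k

The identity e satisfies e ⋆ x = x for all x, so its row in the table reproduces the column headers.
Row k reads: k, m, j, v, s, a, b — exactly the header order. So k is the identity.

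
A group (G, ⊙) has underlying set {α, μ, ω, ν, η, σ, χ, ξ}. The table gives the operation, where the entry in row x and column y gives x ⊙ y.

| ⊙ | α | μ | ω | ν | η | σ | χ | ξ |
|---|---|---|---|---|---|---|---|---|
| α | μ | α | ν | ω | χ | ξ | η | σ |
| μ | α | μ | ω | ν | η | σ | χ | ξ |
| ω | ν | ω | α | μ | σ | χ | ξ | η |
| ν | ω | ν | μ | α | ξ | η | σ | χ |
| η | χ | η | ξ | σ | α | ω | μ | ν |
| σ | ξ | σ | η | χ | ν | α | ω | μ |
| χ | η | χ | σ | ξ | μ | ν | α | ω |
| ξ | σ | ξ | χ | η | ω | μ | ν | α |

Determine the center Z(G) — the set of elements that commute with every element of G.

An element z is central iff its row equals its column in the table.
For σ: σ ⊙ χ = ω ≠ ν = χ ⊙ σ, so σ ∉ Z.
Checking each element this way leaves Z(G) = {α, μ}.
(Structurally, G here is isomorphic to the quaternion group Q_8.)

{α, μ}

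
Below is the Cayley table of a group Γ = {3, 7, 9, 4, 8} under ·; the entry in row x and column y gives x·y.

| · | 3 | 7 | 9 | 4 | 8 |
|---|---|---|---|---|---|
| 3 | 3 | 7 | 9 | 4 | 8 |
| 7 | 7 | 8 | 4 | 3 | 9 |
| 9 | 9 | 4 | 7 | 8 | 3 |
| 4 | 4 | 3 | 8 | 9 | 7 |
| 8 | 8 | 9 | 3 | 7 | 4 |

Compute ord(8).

The identity element is 3 (its row matches the header).
8^1 = 8
8^2 = 8·8 = 4
8^3 = 4·8 = 7
8^4 = 7·8 = 9
8^5 = 9·8 = 3
The first power of 8 equal to the identity is 8^5, so ord(8) = 5.
(Structurally, Γ here is isomorphic to the cyclic group Z_5.)

5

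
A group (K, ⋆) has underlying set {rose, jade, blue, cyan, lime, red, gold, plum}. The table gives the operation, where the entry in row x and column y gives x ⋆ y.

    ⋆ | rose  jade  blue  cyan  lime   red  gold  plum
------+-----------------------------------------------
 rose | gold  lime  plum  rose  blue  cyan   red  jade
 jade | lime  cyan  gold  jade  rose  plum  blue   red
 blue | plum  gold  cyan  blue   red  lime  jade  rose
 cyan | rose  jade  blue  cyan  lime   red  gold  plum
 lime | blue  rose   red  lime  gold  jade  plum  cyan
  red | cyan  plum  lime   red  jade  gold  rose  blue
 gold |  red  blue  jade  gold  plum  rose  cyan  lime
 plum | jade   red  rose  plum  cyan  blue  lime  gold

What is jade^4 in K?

jade^1 = jade
jade^2 = jade ⋆ jade = cyan
jade^3 = cyan ⋆ jade = jade
jade^4 = jade ⋆ jade = cyan

cyan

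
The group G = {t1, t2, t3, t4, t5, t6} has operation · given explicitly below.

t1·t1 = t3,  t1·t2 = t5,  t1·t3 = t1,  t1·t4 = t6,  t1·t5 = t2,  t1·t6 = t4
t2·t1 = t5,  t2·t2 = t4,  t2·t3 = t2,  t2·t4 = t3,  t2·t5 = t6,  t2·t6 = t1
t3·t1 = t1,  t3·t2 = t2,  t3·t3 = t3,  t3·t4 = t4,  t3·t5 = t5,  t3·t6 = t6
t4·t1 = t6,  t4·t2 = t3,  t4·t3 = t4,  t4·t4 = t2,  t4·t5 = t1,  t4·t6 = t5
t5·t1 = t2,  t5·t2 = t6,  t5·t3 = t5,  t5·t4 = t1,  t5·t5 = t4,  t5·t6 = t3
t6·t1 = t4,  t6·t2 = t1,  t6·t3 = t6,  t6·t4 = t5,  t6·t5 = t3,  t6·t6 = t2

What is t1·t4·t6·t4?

t3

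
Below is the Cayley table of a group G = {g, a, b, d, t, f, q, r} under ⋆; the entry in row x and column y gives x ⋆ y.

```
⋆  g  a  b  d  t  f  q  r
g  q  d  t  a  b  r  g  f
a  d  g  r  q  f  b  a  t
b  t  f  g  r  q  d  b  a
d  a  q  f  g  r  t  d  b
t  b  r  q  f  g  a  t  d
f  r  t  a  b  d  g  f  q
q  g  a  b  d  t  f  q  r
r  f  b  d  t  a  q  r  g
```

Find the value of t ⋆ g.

Read row t, column g: t ⋆ g = b.

b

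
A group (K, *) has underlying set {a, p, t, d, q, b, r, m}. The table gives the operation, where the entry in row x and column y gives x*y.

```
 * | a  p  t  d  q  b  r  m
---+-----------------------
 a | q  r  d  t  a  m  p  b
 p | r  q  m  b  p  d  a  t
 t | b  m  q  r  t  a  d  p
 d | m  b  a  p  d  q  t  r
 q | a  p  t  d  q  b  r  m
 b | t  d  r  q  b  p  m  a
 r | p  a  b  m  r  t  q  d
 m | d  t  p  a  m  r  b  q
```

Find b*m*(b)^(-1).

The identity is q. In row b, the entry q sits in column d, so b^(-1) = d.
b*m = a
a*d = t
(Structurally, K here is isomorphic to the dihedral group D_4.)

t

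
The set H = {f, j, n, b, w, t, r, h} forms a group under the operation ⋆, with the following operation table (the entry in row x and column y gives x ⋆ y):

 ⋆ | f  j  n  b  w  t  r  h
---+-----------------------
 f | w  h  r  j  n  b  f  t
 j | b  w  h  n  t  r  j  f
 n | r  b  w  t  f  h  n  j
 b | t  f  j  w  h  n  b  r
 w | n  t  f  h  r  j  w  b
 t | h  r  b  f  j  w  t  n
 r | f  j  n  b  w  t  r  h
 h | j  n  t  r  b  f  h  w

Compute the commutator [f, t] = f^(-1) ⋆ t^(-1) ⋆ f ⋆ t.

Identity is r; from the table f^(-1) = n and t^(-1) = j.
n ⋆ j = b
b ⋆ f = t
t ⋆ t = w

w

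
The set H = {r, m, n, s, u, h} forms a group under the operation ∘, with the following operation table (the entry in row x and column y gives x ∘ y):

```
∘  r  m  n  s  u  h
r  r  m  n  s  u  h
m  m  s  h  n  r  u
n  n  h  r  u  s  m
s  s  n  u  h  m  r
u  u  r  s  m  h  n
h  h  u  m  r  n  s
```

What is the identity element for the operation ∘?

The identity e satisfies e ∘ x = x for all x, so its row in the table reproduces the column headers.
Row r reads: r, m, n, s, u, h — exactly the header order. So r is the identity.

r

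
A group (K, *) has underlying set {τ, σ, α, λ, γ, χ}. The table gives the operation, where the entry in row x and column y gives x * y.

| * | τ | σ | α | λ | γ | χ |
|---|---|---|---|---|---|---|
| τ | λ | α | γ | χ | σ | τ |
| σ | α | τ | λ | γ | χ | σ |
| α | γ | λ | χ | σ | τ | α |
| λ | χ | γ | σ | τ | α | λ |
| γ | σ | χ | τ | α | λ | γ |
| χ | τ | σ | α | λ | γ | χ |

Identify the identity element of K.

χ

The identity e satisfies e * x = x for all x, so its row in the table reproduces the column headers.
Row χ reads: τ, σ, α, λ, γ, χ — exactly the header order. So χ is the identity.
(Structurally, K here is isomorphic to the cyclic group Z_6.)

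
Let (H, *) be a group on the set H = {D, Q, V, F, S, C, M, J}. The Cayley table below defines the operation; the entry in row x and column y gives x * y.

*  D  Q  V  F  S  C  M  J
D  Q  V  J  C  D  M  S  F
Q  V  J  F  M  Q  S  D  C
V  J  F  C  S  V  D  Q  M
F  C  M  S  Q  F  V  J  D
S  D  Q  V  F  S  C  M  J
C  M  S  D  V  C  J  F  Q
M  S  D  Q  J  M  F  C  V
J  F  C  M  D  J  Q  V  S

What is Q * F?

M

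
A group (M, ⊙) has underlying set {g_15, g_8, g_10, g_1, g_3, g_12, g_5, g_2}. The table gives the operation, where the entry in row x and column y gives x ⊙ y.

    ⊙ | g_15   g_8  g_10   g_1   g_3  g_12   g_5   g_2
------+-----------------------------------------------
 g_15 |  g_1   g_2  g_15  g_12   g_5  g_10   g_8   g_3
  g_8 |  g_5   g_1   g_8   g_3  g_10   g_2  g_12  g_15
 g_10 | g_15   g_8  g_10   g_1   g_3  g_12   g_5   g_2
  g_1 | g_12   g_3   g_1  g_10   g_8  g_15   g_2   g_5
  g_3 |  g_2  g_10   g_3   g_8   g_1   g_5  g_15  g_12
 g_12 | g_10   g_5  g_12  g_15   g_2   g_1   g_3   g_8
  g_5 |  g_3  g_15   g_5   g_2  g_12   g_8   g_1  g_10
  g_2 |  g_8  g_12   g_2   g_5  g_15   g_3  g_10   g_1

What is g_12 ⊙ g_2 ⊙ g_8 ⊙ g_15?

g_12

g_12 ⊙ g_2 = g_8
g_8 ⊙ g_8 = g_1
g_1 ⊙ g_15 = g_12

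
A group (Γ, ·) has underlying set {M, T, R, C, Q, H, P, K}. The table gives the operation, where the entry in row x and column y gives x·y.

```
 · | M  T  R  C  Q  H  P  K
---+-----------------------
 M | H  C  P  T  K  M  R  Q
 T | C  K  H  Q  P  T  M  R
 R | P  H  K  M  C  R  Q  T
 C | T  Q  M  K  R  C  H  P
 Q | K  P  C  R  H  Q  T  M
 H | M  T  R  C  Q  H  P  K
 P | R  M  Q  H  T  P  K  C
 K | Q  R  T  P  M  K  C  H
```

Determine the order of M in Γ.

2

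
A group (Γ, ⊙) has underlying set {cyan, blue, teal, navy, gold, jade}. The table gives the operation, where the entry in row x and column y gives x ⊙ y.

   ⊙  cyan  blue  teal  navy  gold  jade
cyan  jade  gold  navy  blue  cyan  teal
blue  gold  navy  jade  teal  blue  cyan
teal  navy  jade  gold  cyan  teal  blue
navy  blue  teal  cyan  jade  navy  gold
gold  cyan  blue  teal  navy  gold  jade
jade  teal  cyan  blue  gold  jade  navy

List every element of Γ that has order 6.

Identity is gold. Compute the order of each non-identity element by repeated multiplication:
  cyan: cyan → jade → teal → navy → blue → gold  (order 6)
  blue: blue → navy → teal → jade → cyan → gold  (order 6)
  teal: teal → gold  (order 2)
  navy: navy → jade → gold  (order 3)
  jade: jade → navy → gold  (order 3)
Elements of order 6: {blue, cyan}.
(Structurally, Γ here is isomorphic to the cyclic group Z_6.)

{blue, cyan}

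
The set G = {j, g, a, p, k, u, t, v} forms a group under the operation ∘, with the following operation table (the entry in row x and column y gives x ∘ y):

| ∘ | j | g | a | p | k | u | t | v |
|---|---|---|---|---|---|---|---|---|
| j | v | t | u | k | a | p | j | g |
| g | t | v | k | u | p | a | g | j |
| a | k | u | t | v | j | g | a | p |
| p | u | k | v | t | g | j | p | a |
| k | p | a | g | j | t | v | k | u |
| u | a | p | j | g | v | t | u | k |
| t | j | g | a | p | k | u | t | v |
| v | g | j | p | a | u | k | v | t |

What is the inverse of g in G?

First locate the identity: row t matches the header, so t is the identity.
Scan row g for t: g ∘ j = t. Hence g^(-1) = j.
(Structurally, G here is isomorphic to the dihedral group D_4.)

j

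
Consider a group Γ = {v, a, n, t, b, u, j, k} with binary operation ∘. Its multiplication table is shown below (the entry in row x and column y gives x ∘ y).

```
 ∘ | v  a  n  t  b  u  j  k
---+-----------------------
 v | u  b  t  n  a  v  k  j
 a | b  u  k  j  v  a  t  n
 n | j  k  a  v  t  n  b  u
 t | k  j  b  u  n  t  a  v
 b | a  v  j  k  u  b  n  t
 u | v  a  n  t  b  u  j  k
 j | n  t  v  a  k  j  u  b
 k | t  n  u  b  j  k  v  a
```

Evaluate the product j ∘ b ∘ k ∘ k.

j ∘ b = k
k ∘ k = a
a ∘ k = n

n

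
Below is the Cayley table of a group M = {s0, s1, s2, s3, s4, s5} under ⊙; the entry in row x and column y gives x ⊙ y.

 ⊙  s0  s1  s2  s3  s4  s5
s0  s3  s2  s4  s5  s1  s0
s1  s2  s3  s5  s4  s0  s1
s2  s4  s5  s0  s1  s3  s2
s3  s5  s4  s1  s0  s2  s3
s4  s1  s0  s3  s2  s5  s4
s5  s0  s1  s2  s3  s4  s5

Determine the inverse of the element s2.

First locate the identity: row s5 matches the header, so s5 is the identity.
Scan row s2 for s5: s2 ⊙ s1 = s5. Hence s2^(-1) = s1.

s1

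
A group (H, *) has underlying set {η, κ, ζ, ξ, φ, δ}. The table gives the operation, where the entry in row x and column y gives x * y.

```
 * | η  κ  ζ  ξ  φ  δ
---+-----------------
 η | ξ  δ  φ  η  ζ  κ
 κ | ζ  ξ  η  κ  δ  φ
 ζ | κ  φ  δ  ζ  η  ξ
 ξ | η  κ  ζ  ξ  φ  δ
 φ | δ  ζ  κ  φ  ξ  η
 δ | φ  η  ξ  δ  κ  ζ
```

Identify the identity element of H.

ξ

The identity e satisfies e * x = x for all x, so its row in the table reproduces the column headers.
Row ξ reads: η, κ, ζ, ξ, φ, δ — exactly the header order. So ξ is the identity.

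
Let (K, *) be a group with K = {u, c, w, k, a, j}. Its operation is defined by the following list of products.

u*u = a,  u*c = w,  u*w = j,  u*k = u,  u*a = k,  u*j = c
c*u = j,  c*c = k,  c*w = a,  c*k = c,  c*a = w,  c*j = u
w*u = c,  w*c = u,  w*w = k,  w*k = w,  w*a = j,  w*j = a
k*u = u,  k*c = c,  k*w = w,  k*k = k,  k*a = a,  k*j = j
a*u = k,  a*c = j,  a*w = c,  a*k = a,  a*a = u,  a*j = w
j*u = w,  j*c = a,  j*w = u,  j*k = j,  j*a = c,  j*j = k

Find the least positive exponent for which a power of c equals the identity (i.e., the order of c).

2

The identity element is k (its row matches the header).
c^1 = c
c^2 = c * c = k
The first power of c equal to the identity is c^2, so ord(c) = 2.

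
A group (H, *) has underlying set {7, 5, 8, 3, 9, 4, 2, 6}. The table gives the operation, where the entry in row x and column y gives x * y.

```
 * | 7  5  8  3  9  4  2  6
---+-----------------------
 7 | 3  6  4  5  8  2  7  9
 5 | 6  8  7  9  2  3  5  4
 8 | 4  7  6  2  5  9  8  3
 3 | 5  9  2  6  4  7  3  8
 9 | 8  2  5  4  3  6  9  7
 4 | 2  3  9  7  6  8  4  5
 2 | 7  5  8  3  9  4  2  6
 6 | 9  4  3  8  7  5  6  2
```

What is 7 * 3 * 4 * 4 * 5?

6

7 * 3 = 5
5 * 4 = 3
3 * 4 = 7
7 * 5 = 6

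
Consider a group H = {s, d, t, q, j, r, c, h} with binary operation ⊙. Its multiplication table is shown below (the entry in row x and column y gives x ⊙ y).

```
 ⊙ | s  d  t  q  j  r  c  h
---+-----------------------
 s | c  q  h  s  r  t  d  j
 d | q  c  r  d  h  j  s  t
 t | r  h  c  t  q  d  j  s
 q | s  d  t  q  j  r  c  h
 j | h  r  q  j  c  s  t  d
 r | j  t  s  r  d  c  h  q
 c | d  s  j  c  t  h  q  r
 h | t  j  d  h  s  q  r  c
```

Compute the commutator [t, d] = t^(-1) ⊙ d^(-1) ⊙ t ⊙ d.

Identity is q; from the table t^(-1) = j and d^(-1) = s.
j ⊙ s = h
h ⊙ t = d
d ⊙ d = c
(Structurally, H here is isomorphic to the quaternion group Q_8.)

c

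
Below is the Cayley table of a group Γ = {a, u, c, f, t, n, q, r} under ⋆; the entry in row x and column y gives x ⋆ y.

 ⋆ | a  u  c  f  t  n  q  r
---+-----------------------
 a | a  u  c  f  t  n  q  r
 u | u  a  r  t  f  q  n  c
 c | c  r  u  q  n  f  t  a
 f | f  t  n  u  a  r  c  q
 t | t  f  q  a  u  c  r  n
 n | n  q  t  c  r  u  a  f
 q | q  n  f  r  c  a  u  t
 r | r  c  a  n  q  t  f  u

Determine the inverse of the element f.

First locate the identity: row a matches the header, so a is the identity.
Scan row f for a: f ⋆ t = a. Hence f^(-1) = t.

t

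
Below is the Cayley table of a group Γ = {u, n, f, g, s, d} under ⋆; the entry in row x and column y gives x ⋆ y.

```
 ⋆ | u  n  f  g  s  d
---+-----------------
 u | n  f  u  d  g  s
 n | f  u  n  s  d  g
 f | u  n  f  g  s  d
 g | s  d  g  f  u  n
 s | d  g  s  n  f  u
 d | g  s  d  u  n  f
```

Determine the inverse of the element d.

First locate the identity: row f matches the header, so f is the identity.
Scan row d for f: d ⋆ d = f. Hence d^(-1) = d.

d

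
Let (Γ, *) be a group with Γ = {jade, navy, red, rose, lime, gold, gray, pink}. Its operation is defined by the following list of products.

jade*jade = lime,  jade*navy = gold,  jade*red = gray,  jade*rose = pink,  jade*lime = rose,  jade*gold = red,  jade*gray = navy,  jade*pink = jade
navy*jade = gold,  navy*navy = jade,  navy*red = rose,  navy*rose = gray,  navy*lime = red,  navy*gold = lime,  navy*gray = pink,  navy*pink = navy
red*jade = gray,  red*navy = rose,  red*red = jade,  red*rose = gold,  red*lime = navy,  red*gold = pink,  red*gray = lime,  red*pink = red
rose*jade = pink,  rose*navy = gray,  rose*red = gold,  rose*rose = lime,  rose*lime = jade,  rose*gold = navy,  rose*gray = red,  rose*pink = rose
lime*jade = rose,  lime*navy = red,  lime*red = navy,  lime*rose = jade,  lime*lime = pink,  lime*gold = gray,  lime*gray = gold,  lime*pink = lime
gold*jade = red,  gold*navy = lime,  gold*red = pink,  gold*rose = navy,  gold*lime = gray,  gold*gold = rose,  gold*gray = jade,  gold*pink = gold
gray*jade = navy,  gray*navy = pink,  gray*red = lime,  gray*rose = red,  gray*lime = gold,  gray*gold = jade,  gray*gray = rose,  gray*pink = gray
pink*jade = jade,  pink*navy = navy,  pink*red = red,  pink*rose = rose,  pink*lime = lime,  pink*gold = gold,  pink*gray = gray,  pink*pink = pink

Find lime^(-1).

lime

First locate the identity: row pink matches the header, so pink is the identity.
Scan row lime for pink: lime * lime = pink. Hence lime^(-1) = lime.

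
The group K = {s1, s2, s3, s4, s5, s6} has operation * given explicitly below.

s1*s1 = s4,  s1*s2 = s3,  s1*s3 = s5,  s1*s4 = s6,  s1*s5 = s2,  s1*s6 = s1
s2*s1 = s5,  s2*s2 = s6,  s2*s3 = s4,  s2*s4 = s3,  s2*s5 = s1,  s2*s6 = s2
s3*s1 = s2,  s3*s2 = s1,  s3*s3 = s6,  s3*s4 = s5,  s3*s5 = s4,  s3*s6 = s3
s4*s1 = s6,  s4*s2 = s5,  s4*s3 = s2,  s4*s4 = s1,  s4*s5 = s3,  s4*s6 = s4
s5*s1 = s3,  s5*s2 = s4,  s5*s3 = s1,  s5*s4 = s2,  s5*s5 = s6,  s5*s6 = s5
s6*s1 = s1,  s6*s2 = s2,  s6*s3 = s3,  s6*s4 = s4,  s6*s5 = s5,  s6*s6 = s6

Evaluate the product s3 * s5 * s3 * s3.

s3 * s5 = s4
s4 * s3 = s2
s2 * s3 = s4

s4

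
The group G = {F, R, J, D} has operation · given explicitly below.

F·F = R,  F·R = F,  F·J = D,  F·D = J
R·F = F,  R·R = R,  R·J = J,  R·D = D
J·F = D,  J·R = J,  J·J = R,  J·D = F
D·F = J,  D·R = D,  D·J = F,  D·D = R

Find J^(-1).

J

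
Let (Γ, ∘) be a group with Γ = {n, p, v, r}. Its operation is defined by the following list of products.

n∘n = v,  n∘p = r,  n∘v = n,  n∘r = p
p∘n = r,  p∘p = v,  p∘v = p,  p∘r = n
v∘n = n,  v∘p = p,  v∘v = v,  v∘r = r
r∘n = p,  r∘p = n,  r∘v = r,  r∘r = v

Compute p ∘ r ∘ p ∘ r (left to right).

p ∘ r = n
n ∘ p = r
r ∘ r = v
(Structurally, Γ here is isomorphic to the Klein four-group V_4.)

v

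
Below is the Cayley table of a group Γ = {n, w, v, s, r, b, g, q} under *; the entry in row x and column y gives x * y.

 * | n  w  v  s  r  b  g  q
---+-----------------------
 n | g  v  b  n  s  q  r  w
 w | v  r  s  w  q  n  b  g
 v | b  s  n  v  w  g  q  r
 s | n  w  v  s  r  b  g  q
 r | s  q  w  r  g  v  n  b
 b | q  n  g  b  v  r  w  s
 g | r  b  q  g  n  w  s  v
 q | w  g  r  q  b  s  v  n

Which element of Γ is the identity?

The identity e satisfies e * x = x for all x, so its row in the table reproduces the column headers.
Row s reads: n, w, v, s, r, b, g, q — exactly the header order. So s is the identity.

s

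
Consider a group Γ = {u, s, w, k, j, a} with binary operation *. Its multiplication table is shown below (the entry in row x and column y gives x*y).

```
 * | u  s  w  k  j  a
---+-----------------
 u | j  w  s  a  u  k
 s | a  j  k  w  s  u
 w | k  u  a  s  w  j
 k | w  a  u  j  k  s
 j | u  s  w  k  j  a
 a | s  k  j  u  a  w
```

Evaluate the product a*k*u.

a*k = u
u*u = j

j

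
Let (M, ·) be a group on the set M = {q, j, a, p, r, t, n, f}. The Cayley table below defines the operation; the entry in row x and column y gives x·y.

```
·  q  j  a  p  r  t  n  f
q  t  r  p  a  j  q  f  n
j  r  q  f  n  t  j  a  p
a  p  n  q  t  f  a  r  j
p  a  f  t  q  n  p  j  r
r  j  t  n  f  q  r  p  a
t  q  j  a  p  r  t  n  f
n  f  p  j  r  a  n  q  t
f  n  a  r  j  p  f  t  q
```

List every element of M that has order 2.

Identity is t. Compute the order of each non-identity element by repeated multiplication:
  q: q → t  (order 2)
  j: j → q → r → t  (order 4)
  a: a → q → p → t  (order 4)
  p: p → q → a → t  (order 4)
  r: r → q → j → t  (order 4)
  n: n → q → f → t  (order 4)
  f: f → q → n → t  (order 4)
Elements of order 2: {q}.

{q}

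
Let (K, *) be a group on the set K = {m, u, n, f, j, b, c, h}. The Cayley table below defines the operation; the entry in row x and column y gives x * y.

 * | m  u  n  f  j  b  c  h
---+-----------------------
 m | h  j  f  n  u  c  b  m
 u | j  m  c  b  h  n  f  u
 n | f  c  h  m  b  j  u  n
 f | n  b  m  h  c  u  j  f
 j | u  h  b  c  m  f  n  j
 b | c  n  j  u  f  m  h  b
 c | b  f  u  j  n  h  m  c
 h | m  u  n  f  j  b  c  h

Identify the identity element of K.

h

The identity e satisfies e * x = x for all x, so its row in the table reproduces the column headers.
Row h reads: m, u, n, f, j, b, c, h — exactly the header order. So h is the identity.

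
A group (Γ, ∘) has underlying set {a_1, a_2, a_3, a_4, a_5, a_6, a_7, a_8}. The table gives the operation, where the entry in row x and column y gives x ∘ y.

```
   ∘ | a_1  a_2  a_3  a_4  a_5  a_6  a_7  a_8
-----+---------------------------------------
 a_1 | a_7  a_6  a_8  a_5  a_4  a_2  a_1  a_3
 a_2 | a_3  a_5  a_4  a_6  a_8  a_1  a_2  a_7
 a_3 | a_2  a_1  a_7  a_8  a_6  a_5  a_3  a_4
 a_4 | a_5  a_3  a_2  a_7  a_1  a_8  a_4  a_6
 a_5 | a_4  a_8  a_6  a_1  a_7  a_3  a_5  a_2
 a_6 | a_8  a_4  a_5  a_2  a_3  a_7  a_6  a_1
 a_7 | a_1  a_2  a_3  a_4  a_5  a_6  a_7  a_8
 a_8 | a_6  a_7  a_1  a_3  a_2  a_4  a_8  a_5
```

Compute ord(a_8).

4

The identity element is a_7 (its row matches the header).
a_8^1 = a_8
a_8^2 = a_8 ∘ a_8 = a_5
a_8^3 = a_5 ∘ a_8 = a_2
a_8^4 = a_2 ∘ a_8 = a_7
The first power of a_8 equal to the identity is a_8^4, so ord(a_8) = 4.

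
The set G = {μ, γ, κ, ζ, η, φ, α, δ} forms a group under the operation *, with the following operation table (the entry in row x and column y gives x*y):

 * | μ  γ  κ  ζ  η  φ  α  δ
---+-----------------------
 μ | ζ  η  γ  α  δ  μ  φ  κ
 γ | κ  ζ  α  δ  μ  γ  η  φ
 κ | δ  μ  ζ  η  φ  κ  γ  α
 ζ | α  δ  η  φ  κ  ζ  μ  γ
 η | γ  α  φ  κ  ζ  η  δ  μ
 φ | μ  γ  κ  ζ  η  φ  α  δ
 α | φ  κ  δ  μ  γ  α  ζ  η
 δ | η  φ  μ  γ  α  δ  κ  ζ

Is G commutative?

η*γ = α but γ*η = μ.
Since η and γ do not commute, G is not abelian.

No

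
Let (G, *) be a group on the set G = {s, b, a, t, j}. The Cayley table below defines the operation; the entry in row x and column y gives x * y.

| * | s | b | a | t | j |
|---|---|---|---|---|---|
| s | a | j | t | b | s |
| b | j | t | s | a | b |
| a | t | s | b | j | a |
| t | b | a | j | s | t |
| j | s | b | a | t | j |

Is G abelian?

Yes

Check whether the table is symmetric across its main diagonal.
Every entry (row x, col y) equals the entry (row y, col x), so G is abelian.
(In fact G ≅ the cyclic group Z_5.)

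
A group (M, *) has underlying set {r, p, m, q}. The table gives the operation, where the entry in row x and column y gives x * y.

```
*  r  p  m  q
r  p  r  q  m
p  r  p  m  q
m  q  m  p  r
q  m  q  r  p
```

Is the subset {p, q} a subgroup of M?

{p, q} contains the identity p.
Checking products: every product of two elements of {p, q} (read from the table) lies in {p, q}, so the set is closed.
In a finite group, a nonempty closed subset is a subgroup. So {p, q} ≤ M.
(Structurally, M here is isomorphic to the Klein four-group V_4.)

Yes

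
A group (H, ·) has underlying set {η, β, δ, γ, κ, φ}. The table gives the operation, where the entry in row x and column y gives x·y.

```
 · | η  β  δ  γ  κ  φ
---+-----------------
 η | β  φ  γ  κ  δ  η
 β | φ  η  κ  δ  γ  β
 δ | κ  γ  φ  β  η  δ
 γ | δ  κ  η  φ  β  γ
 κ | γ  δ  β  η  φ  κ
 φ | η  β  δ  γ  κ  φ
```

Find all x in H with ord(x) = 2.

Identity is φ. Compute the order of each non-identity element by repeated multiplication:
  η: η → β → φ  (order 3)
  β: β → η → φ  (order 3)
  δ: δ → φ  (order 2)
  γ: γ → φ  (order 2)
  κ: κ → φ  (order 2)
Elements of order 2: {γ, δ, κ}.

{γ, δ, κ}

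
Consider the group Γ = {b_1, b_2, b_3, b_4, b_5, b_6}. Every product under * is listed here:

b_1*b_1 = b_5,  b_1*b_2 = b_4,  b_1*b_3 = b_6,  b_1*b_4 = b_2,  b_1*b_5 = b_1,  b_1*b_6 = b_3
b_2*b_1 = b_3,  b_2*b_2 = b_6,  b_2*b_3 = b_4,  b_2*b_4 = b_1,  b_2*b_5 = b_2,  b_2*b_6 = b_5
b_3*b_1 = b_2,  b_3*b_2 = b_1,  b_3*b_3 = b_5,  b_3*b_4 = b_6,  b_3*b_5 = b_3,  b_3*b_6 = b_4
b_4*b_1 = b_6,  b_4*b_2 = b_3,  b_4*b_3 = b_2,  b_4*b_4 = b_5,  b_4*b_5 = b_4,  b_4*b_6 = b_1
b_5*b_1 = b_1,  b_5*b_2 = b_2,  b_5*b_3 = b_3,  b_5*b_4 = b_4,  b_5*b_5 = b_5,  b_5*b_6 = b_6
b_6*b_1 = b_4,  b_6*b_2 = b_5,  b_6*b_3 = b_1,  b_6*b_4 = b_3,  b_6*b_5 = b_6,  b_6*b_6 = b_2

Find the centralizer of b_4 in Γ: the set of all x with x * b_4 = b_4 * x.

{b_4, b_5}

Compare row b_4 with column b_4 entry by entry.
b_2 * b_4 = b_1 but b_4 * b_2 = b_3, so b_2 does not.
Collecting the elements that commute with b_4: C(b_4) = {b_4, b_5}.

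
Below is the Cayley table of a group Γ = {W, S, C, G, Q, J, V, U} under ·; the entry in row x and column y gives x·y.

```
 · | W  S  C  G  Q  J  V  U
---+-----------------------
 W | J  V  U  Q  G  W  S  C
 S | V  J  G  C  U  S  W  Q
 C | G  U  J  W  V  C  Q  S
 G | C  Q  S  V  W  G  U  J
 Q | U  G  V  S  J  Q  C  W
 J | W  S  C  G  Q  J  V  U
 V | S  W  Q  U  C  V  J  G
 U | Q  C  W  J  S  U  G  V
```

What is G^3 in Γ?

G^1 = G
G^2 = G·G = V
G^3 = V·G = U

U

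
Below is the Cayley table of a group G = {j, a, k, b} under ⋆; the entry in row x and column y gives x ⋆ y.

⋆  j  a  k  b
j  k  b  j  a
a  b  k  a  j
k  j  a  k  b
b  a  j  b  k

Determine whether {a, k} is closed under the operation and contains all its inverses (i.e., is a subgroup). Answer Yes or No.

{a, k} contains the identity k.
Checking products: every product of two elements of {a, k} (read from the table) lies in {a, k}, so the set is closed.
In a finite group, a nonempty closed subset is a subgroup. So {a, k} ≤ G.

Yes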